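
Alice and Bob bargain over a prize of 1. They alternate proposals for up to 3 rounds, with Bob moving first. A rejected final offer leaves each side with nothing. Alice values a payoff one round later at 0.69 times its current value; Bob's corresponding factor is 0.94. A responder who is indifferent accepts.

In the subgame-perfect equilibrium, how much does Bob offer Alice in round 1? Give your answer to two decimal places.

0.04

Round 3 (Bob proposes): rejection yields 0 for Alice; Bob offers 0 and keeps 1.
Round 2 (Alice proposes): Bob can get 1 next round, worth 0.94 × 1 = 0.94 now, so Alice offers 0.94, keeping 0.06.
Round 1 (Bob proposes): Alice can get 0.06 next round, worth 0.69 × 0.06 = 0.0414 now; Bob offers that and keeps 0.9586.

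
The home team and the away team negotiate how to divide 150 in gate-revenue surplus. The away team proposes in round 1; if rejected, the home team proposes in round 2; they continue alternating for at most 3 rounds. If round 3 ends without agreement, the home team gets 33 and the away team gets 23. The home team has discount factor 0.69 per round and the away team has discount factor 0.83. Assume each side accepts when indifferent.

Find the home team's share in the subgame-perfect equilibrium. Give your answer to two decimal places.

36.49

Work backward from the last round.
Round 3 (the away team proposes): the home team gets 33 if talks fail, so the away team offers 33 and keeps 117.
Round 2 (the home team proposes): the away team can get 117 next round, worth 0.83 × 117 = 97.11 now, so the home team offers 97.11, keeping 52.89.
Round 1 (the away team proposes): the home team can get 52.89 next round, worth 0.69 × 52.89 = 36.4941 now, so the away team offers 36.4941, keeping 113.5059.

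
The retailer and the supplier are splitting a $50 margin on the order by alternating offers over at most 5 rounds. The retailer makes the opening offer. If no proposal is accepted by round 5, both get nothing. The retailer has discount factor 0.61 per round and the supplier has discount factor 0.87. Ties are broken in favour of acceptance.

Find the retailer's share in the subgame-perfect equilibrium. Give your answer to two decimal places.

By backward induction:
Round 5 (the retailer proposes): the supplier will accept anything ≥ 0, so the retailer offers 0 and keeps 50.
Round 4 (the supplier proposes): the retailer can get 50 next round, worth 0.61 × 50 = 30.5 now. The supplier offers 30.5 and keeps 50 − 30.5 = 19.5.
Round 3 (the retailer proposes): the supplier can get 19.5 next round, worth 0.87 × 19.5 = 16.965 now. The retailer offers 16.965 and keeps 50 − 16.965 = 33.035.
Round 2 (the supplier proposes): the retailer can get 33.035 next round, worth 0.61 × 33.035 = 20.15135 now. The supplier offers 20.15135 and keeps 50 − 20.15135 = 29.84865.
Round 1 (the retailer proposes): the supplier can get 29.84865 next round, worth 0.87 × 29.84865 = 25.9683255 now, so the retailer offers 25.9683255, keeping 24.0316745.

24.03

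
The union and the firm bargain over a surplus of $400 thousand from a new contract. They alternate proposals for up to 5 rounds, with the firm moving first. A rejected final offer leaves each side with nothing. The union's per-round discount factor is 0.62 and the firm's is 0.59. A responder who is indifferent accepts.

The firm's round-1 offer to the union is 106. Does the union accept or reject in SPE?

Reject

Round 5 (the firm proposes): the union will accept anything ≥ 0, so the firm offers 0 and keeps 400.
Round 4 (the union proposes): the firm can get 400 next round, worth 0.59 × 400 = 236 now; the union offers that and keeps 164.
Round 3 (the firm proposes): the union can get 164 next round, worth 0.62 × 164 = 101.68 now; the firm offers that and keeps 298.32.
Round 2 (the union proposes): the firm can get 298.32 next round, worth 0.59 × 298.32 = 176.0088 now. The union offers 176.0088 and keeps 400 − 176.0088 = 223.9912.
So by rejecting in round 1, the union gets 223.9912 next round, worth 0.62 × 223.9912 = 138.874544 now.
Offer 106 < 138.874544, so the union rejects.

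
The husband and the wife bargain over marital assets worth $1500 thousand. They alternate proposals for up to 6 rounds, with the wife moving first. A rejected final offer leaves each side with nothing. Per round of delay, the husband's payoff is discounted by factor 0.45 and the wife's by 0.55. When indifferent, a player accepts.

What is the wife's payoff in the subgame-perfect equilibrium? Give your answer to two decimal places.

Round 6 (the husband proposes): rejection yields 0 for the wife; the husband offers 0 and keeps 1500.
Round 5 (the wife proposes): the husband can get 1500 next round, worth 0.45 × 1500 = 675 now; the wife offers that and keeps 825.
Round 4 (the husband proposes): the wife can get 825 next round, worth 0.55 × 825 = 453.75 now, so the husband offers 453.75, keeping 1046.25.
Round 3 (the wife proposes): the husband can get 1046.25 next round, worth 0.45 × 1046.25 = 470.8125 now; the wife offers that and keeps 1029.1875.
Round 2 (the husband proposes): the wife can get 1029.1875 next round, worth 0.55 × 1029.1875 = 566.053125 now, so the husband offers 566.053125, keeping 933.946875.
Round 1 (the wife proposes): the husband can get 933.946875 next round, worth 0.45 × 933.946875 = 420.27609375 now; the wife offers that and keeps 1079.72390625.

1079.72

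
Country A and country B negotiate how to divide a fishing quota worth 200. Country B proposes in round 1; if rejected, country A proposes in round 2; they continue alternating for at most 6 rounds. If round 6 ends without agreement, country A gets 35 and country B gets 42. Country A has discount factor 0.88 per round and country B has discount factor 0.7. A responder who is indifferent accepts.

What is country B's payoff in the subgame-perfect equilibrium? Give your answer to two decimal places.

Round 6 (country A proposes): country B gets 42 if talks fail, so country A offers 42 and keeps 158.
Round 5 (country B proposes): country A can get 158 next round, worth 0.88 × 158 = 139.04 now. Country B offers 139.04 and keeps 200 − 139.04 = 60.96.
Round 4 (country A proposes): country B can get 60.96 next round, worth 0.7 × 60.96 = 42.672 now, so country A offers 42.672, keeping 157.328.
Round 3 (country B proposes): country A can get 157.328 next round, worth 0.88 × 157.328 = 138.44864 now. Country B offers 138.44864 and keeps 200 − 138.44864 = 61.55136.
Round 2 (country A proposes): country B can get 61.55136 next round, worth 0.7 × 61.55136 = 43.085952 now, so country A offers 43.085952, keeping 156.914048.
Round 1 (country B proposes): country A can get 156.914048 next round, worth 0.88 × 156.914048 = 138.08436224 now. Country B offers 138.08436224 and keeps 200 − 138.08436224 = 61.91563776.

61.92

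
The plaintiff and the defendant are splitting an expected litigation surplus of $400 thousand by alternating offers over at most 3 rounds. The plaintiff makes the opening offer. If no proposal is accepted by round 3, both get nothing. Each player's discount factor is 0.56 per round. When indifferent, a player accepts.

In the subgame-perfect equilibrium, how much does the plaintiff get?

301.44

Work backward from the last round.
Round 3 (the plaintiff proposes): rejection yields 0 for the defendant; the plaintiff offers 0 and keeps 400.
Round 2 (the defendant proposes): the plaintiff can get 400 next round, worth 0.56 × 400 = 224 now, so the defendant offers 224, keeping 176.
Round 1 (the plaintiff proposes): the defendant can get 176 next round, worth 0.56 × 176 = 98.56 now. The plaintiff offers 98.56 and keeps 400 − 98.56 = 301.44.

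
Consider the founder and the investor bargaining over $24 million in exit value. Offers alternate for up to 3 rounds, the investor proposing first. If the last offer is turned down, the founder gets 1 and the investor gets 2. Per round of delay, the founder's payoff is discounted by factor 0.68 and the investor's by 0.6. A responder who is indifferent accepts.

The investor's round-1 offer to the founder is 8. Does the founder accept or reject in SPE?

Work out the founder's continuation value if the offer is rejected.
Round 3 (the investor proposes): the founder gets 1 if talks fail, so the investor offers 1 and keeps 23.
Round 2 (the founder proposes): the investor can get 23 next round, worth 0.6 × 23 = 13.8 now, so the founder offers 13.8, keeping 10.2.
So by rejecting in round 1, the founder gets 10.2 next round, worth 0.68 × 10.2 = 6.936 now.
Offer 8 ≥ 6.936, so the founder accepts.

Accept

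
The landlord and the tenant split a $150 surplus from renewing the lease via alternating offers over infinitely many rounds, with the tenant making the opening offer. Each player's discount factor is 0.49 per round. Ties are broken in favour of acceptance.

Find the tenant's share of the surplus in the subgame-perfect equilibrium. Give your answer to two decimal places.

Let x be the tenant's share when the tenant proposes and y be the landlord's share when the landlord proposes.
The landlord accepts iff offered ≥ 0.49·y, so x = 150 − 0.49y. Symmetrically y = 150 − 0.49x.
Substituting: x = 150 − 0.49(150 − 0.49x), giving x(1 − 0.49·0.49) = 150(1 − 0.49).
So x = 150 × 0.51 / 0.7599 ≈ 100.6711, and the landlord receives 150 − x ≈ 49.3289.

100.67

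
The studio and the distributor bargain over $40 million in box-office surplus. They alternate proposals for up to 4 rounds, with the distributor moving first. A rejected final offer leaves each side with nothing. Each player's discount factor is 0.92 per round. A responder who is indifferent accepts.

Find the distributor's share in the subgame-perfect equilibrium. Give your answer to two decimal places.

5.91

Round 4 (the studio proposes): the distributor will accept anything ≥ 0, so the studio offers 0 and keeps 40.
Round 3 (the distributor proposes): the studio can get 40 next round, worth 0.92 × 40 = 36.8 now. The distributor offers 36.8 and keeps 40 − 36.8 = 3.2.
Round 2 (the studio proposes): the distributor can get 3.2 next round, worth 0.92 × 3.2 = 2.944 now, so the studio offers 2.944, keeping 37.056.
Round 1 (the distributor proposes): the studio can get 37.056 next round, worth 0.92 × 37.056 = 34.09152 now; the distributor offers that and keeps 5.90848.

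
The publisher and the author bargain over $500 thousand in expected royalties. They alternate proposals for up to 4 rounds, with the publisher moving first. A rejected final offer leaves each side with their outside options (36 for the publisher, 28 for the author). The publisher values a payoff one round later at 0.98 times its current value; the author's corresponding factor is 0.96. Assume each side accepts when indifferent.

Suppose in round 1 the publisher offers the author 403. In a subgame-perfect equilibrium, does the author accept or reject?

Round 4 (the author proposes): the publisher gets 36 if talks fail, so the author offers 36 and keeps 464.
Round 3 (the publisher proposes): the author can get 464 next round, worth 0.96 × 464 = 445.44 now; the publisher offers that and keeps 54.56.
Round 2 (the author proposes): the publisher can get 54.56 next round, worth 0.98 × 54.56 = 53.4688 now; the author offers that and keeps 446.5312.
So by rejecting in round 1, the author gets 446.5312 next round, worth 0.96 × 446.5312 = 428.669952 now.
Offer 403 < 428.669952, so the author rejects.

Reject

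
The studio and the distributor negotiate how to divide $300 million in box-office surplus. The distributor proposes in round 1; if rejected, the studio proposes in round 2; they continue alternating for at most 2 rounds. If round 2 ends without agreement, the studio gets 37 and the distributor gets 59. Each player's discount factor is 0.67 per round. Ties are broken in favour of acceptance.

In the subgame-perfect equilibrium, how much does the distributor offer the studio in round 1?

161.47

Work backward from the last round.
Round 2 (the studio proposes): the distributor gets 59 if talks fail, so the studio offers 59 and keeps 241.
Round 1 (the distributor proposes): the studio can get 241 next round, worth 0.67 × 241 = 161.47 now. The distributor offers 161.47 and keeps 300 − 161.47 = 138.53.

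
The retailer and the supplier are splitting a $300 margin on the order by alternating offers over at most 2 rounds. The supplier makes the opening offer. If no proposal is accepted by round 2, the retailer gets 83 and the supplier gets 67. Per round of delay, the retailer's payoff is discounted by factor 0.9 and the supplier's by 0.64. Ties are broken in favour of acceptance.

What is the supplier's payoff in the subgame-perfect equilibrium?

By backward induction:
Round 2 (the retailer proposes): the supplier gets 67 if talks fail, so the retailer offers 67 and keeps 233.
Round 1 (the supplier proposes): the retailer can get 233 next round, worth 0.9 × 233 = 209.7 now, so the supplier offers 209.7, keeping 90.3.

90.3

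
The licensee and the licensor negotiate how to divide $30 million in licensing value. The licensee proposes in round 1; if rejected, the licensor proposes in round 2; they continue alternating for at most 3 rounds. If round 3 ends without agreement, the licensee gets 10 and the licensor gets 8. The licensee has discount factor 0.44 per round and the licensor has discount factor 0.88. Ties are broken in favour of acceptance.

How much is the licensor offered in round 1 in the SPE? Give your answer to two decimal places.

17.88

Work backward from the last round.
Round 3 (the licensee proposes): the licensor gets 8 if talks fail, so the licensee offers 8 and keeps 22.
Round 2 (the licensor proposes): the licensee can get 22 next round, worth 0.44 × 22 = 9.68 now. The licensor offers 9.68 and keeps 30 − 9.68 = 20.32.
Round 1 (the licensee proposes): the licensor can get 20.32 next round, worth 0.88 × 20.32 = 17.8816 now; the licensee offers that and keeps 12.1184.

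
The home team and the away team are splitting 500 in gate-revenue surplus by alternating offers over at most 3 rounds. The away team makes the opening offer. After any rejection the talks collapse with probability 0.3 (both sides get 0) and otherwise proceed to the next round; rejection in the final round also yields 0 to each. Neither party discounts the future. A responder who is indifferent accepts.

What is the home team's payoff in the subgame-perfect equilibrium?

105

By backward induction:
Round 3 (the away team proposes): rejection yields 0 for the home team; the away team offers 0 and keeps 500.
Round 2 (the home team proposes): rejecting gives the away team an expected 0.7 × 500 = 350, so the home team offers 350, keeping 150.
Round 1 (the away team proposes): rejecting gives the home team an expected 0.7 × 150 = 105. The away team offers 105 and keeps 500 − 105 = 395.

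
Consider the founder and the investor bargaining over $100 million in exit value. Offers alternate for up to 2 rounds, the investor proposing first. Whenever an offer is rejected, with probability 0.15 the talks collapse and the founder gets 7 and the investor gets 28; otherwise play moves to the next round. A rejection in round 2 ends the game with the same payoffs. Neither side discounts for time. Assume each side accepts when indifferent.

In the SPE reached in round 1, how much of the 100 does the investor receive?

Round 2 (the founder proposes): the investor gets 28 if talks fail, so the founder offers 28 and keeps 72.
Round 1 (the investor proposes): rejecting gives the founder an expected 0.85 × 72 + 0.15 × 7 = 62.25. The investor offers 62.25 and keeps 100 − 62.25 = 37.75.

37.75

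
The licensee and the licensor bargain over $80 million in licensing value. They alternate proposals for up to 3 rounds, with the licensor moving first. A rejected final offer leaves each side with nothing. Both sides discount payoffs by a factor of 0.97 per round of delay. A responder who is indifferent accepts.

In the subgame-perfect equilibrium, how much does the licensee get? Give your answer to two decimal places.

By backward induction:
Round 3 (the licensor proposes): rejection yields 0 for the licensee; the licensor offers 0 and keeps 80.
Round 2 (the licensee proposes): the licensor can get 80 next round, worth 0.97 × 80 = 77.6 now. The licensee offers 77.6 and keeps 80 − 77.6 = 2.4.
Round 1 (the licensor proposes): the licensee can get 2.4 next round, worth 0.97 × 2.4 = 2.328 now; the licensor offers that and keeps 77.672.

2.33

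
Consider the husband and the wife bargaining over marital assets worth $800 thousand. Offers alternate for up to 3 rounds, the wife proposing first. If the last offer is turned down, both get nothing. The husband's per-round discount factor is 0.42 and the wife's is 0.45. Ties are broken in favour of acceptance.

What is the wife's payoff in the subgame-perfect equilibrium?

Round 3 (the wife proposes): the husband will accept anything ≥ 0, so the wife offers 0 and keeps 800.
Round 2 (the husband proposes): the wife can get 800 next round, worth 0.45 × 800 = 360 now. The husband offers 360 and keeps 800 − 360 = 440.
Round 1 (the wife proposes): the husband can get 440 next round, worth 0.42 × 440 = 184.8 now. The wife offers 184.8 and keeps 800 − 184.8 = 615.2.

615.2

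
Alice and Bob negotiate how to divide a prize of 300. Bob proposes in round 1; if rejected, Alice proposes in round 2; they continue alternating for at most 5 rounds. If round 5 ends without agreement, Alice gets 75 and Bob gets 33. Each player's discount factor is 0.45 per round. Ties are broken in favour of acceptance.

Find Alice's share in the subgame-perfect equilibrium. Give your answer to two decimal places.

Round 5 (Bob proposes): Alice gets 75 if talks fail, so Bob offers 75 and keeps 225.
Round 4 (Alice proposes): Bob can get 225 next round, worth 0.45 × 225 = 101.25 now. Alice offers 101.25 and keeps 300 − 101.25 = 198.75.
Round 3 (Bob proposes): Alice can get 198.75 next round, worth 0.45 × 198.75 = 89.4375 now. Bob offers 89.4375 and keeps 300 − 89.4375 = 210.5625.
Round 2 (Alice proposes): Bob can get 210.5625 next round, worth 0.45 × 210.5625 = 94.753125 now. Alice offers 94.753125 and keeps 300 − 94.753125 = 205.246875.
Round 1 (Bob proposes): Alice can get 205.246875 next round, worth 0.45 × 205.246875 = 92.36109375 now. Bob offers 92.36109375 and keeps 300 − 92.36109375 = 207.63890625.

92.36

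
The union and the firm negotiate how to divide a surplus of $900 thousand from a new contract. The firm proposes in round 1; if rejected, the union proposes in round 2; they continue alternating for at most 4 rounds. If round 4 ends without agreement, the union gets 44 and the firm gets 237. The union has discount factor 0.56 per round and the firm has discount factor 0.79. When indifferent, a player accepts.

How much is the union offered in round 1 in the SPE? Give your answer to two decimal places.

270.09

Round 4 (the union proposes): the firm gets 237 if talks fail, so the union offers 237 and keeps 663.
Round 3 (the firm proposes): the union can get 663 next round, worth 0.56 × 663 = 371.28 now; the firm offers that and keeps 528.72.
Round 2 (the union proposes): the firm can get 528.72 next round, worth 0.79 × 528.72 = 417.6888 now; the union offers that and keeps 482.3112.
Round 1 (the firm proposes): the union can get 482.3112 next round, worth 0.56 × 482.3112 = 270.094272 now; the firm offers that and keeps 629.905728.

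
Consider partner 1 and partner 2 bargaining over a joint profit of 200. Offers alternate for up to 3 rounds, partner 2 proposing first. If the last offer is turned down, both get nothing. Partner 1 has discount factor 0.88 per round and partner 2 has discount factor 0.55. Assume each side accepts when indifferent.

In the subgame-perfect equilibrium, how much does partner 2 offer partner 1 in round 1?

Round 3 (partner 2 proposes): rejection yields 0 for partner 1; partner 2 offers 0 and keeps 200.
Round 2 (partner 1 proposes): partner 2 can get 200 next round, worth 0.55 × 200 = 110 now, so partner 1 offers 110, keeping 90.
Round 1 (partner 2 proposes): partner 1 can get 90 next round, worth 0.88 × 90 = 79.2 now, so partner 2 offers 79.2, keeping 120.8.

79.2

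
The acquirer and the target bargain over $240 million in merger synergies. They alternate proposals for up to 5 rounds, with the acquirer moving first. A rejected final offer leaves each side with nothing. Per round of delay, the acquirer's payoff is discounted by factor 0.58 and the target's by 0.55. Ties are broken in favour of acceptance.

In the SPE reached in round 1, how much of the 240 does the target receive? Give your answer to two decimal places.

73.13

Work backward from the last round.
Round 5 (the acquirer proposes): the target will accept anything ≥ 0, so the acquirer offers 0 and keeps 240.
Round 4 (the target proposes): the acquirer can get 240 next round, worth 0.58 × 240 = 139.2 now; the target offers that and keeps 100.8.
Round 3 (the acquirer proposes): the target can get 100.8 next round, worth 0.55 × 100.8 = 55.44 now. The acquirer offers 55.44 and keeps 240 − 55.44 = 184.56.
Round 2 (the target proposes): the acquirer can get 184.56 next round, worth 0.58 × 184.56 = 107.0448 now; the target offers that and keeps 132.9552.
Round 1 (the acquirer proposes): the target can get 132.9552 next round, worth 0.55 × 132.9552 = 73.12536 now; the acquirer offers that and keeps 166.87464.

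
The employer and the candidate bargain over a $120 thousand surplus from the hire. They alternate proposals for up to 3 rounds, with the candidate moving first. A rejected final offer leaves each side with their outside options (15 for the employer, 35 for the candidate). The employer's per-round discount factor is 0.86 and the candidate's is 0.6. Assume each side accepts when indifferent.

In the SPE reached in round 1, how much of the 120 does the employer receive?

By backward induction:
Round 3 (the candidate proposes): the employer gets 15 if talks fail, so the candidate offers 15 and keeps 105.
Round 2 (the employer proposes): the candidate can get 105 next round, worth 0.6 × 105 = 63 now, so the employer offers 63, keeping 57.
Round 1 (the candidate proposes): the employer can get 57 next round, worth 0.86 × 57 = 49.02 now; the candidate offers that and keeps 70.98.

49.02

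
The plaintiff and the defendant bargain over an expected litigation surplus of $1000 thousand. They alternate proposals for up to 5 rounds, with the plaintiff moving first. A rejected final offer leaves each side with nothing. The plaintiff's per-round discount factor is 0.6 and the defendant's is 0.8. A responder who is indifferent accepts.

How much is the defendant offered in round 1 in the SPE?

473.6

Round 5 (the plaintiff proposes): rejection yields 0 for the defendant; the plaintiff offers 0 and keeps 1000.
Round 4 (the defendant proposes): the plaintiff can get 1000 next round, worth 0.6 × 1000 = 600 now, so the defendant offers 600, keeping 400.
Round 3 (the plaintiff proposes): the defendant can get 400 next round, worth 0.8 × 400 = 320 now, so the plaintiff offers 320, keeping 680.
Round 2 (the defendant proposes): the plaintiff can get 680 next round, worth 0.6 × 680 = 408 now; the defendant offers that and keeps 592.
Round 1 (the plaintiff proposes): the defendant can get 592 next round, worth 0.8 × 592 = 473.6 now. The plaintiff offers 473.6 and keeps 1000 − 473.6 = 526.4.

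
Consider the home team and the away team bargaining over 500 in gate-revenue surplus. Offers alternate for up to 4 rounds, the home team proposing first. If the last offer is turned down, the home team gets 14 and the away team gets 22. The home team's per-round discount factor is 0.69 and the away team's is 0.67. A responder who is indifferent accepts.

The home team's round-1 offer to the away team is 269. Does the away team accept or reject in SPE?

Accept

Round 4 (the away team proposes): the home team gets 14 if talks fail, so the away team offers 14 and keeps 486.
Round 3 (the home team proposes): the away team can get 486 next round, worth 0.67 × 486 = 325.62 now; the home team offers that and keeps 174.38.
Round 2 (the away team proposes): the home team can get 174.38 next round, worth 0.69 × 174.38 = 120.3222 now; the away team offers that and keeps 379.6778.
So by rejecting in round 1, the away team gets 379.6778 next round, worth 0.67 × 379.6778 = 254.384126 now.
Offer 269 ≥ 254.384126, so the away team accepts.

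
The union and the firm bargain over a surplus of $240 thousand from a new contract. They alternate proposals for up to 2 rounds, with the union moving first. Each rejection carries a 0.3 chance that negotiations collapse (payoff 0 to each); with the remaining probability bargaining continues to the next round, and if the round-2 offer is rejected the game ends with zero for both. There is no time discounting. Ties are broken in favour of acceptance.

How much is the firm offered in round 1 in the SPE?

Round 2 (the firm proposes): the union will accept anything ≥ 0, so the firm offers 0 and keeps 240.
Round 1 (the union proposes): rejecting gives the firm an expected 0.7 × 240 = 168; the union offers that and keeps 72.

168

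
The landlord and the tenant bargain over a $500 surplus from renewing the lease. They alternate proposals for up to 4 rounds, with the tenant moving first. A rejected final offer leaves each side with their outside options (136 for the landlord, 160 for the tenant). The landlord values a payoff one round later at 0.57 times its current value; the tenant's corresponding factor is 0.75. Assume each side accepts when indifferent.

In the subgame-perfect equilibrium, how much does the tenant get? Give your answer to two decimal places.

Round 4 (the landlord proposes): the tenant gets 160 if talks fail, so the landlord offers 160 and keeps 340.
Round 3 (the tenant proposes): the landlord can get 340 next round, worth 0.57 × 340 = 193.8 now, so the tenant offers 193.8, keeping 306.2.
Round 2 (the landlord proposes): the tenant can get 306.2 next round, worth 0.75 × 306.2 = 229.65 now, so the landlord offers 229.65, keeping 270.35.
Round 1 (the tenant proposes): the landlord can get 270.35 next round, worth 0.57 × 270.35 = 154.0995 now. The tenant offers 154.0995 and keeps 500 − 154.0995 = 345.9005.

345.90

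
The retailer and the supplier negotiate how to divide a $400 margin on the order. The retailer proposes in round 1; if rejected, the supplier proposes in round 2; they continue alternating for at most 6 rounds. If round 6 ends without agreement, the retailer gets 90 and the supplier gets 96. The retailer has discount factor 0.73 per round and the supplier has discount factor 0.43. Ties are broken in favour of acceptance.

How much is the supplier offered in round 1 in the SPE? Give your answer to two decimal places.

74.15

Round 6 (the supplier proposes): the retailer gets 90 if talks fail, so the supplier offers 90 and keeps 310.
Round 5 (the retailer proposes): the supplier can get 310 next round, worth 0.43 × 310 = 133.3 now; the retailer offers that and keeps 266.7.
Round 4 (the supplier proposes): the retailer can get 266.7 next round, worth 0.73 × 266.7 = 194.691 now; the supplier offers that and keeps 205.309.
Round 3 (the retailer proposes): the supplier can get 205.309 next round, worth 0.43 × 205.309 = 88.28287 now, so the retailer offers 88.28287, keeping 311.71713.
Round 2 (the supplier proposes): the retailer can get 311.71713 next round, worth 0.73 × 311.71713 = 227.5535049 now; the supplier offers that and keeps 172.4464951.
Round 1 (the retailer proposes): the supplier can get 172.4464951 next round, worth 0.43 × 172.4464951 = 74.151992893 now. The retailer offers 74.151992893 and keeps 400 − 74.151992893 = 325.848007107.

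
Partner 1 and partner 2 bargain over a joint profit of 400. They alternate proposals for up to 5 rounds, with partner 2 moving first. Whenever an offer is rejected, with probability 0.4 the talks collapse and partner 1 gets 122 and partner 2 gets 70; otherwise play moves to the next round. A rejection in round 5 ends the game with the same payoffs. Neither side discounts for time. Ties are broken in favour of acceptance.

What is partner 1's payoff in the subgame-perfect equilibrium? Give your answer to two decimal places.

Round 5 (partner 2 proposes): partner 1 gets 122 if talks fail, so partner 2 offers 122 and keeps 278.
Round 4 (partner 1 proposes): rejecting gives partner 2 an expected 0.6 × 278 + 0.4 × 70 = 194.8; partner 1 offers that and keeps 205.2.
Round 3 (partner 2 proposes): rejecting gives partner 1 an expected 0.6 × 205.2 + 0.4 × 122 = 171.92, so partner 2 offers 171.92, keeping 228.08.
Round 2 (partner 1 proposes): rejecting gives partner 2 an expected 0.6 × 228.08 + 0.4 × 70 = 164.848. Partner 1 offers 164.848 and keeps 400 − 164.848 = 235.152.
Round 1 (partner 2 proposes): rejecting gives partner 1 an expected 0.6 × 235.152 + 0.4 × 122 = 189.8912; partner 2 offers that and keeps 210.1088.

189.89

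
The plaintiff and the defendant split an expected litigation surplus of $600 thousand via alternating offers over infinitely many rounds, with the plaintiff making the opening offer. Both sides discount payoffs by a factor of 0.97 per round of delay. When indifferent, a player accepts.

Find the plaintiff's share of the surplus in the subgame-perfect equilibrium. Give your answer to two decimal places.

304.57

Let x be the plaintiff's share when the plaintiff proposes and y be the defendant's share when the defendant proposes.
The defendant accepts iff offered ≥ 0.97·y, so x = 600 − 0.97y. Symmetrically y = 600 − 0.97x.
Substituting: x = 600 − 0.97(600 − 0.97x), giving x(1 − 0.97·0.97) = 600(1 − 0.97).
So x = 600 × 0.03 / 0.0591 ≈ 304.5685, and the defendant receives 600 − x ≈ 295.4315.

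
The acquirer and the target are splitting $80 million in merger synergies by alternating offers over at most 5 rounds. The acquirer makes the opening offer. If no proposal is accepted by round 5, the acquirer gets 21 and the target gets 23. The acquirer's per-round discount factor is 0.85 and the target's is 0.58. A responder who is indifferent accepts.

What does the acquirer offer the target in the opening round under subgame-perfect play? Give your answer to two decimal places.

Round 5 (the acquirer proposes): the target gets 23 if talks fail, so the acquirer offers 23 and keeps 57.
Round 4 (the target proposes): the acquirer can get 57 next round, worth 0.85 × 57 = 48.45 now, so the target offers 48.45, keeping 31.55.
Round 3 (the acquirer proposes): the target can get 31.55 next round, worth 0.58 × 31.55 = 18.299 now, so the acquirer offers 18.299, keeping 61.701.
Round 2 (the target proposes): the acquirer can get 61.701 next round, worth 0.85 × 61.701 = 52.44585 now, so the target offers 52.44585, keeping 27.55415.
Round 1 (the acquirer proposes): the target can get 27.55415 next round, worth 0.58 × 27.55415 = 15.981407 now; the acquirer offers that and keeps 64.018593.

15.98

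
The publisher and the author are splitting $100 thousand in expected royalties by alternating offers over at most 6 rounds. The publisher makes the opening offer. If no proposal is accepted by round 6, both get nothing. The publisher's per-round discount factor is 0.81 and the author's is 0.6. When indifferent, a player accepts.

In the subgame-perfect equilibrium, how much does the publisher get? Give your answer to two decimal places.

Round 6 (the author proposes): the publisher will accept anything ≥ 0, so the author offers 0 and keeps 100.
Round 5 (the publisher proposes): the author can get 100 next round, worth 0.6 × 100 = 60 now, so the publisher offers 60, keeping 40.
Round 4 (the author proposes): the publisher can get 40 next round, worth 0.81 × 40 = 32.4 now; the author offers that and keeps 67.6.
Round 3 (the publisher proposes): the author can get 67.6 next round, worth 0.6 × 67.6 = 40.56 now. The publisher offers 40.56 and keeps 100 − 40.56 = 59.44.
Round 2 (the author proposes): the publisher can get 59.44 next round, worth 0.81 × 59.44 = 48.1464 now, so the author offers 48.1464, keeping 51.8536.
Round 1 (the publisher proposes): the author can get 51.8536 next round, worth 0.6 × 51.8536 = 31.11216 now; the publisher offers that and keeps 68.88784.

68.89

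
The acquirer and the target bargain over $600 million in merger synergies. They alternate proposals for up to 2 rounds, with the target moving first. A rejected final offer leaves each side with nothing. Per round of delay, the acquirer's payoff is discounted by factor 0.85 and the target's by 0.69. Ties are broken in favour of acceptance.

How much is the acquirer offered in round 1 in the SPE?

Round 2 (the acquirer proposes): the target will accept anything ≥ 0, so the acquirer offers 0 and keeps 600.
Round 1 (the target proposes): the acquirer can get 600 next round, worth 0.85 × 600 = 510 now; the target offers that and keeps 90.

510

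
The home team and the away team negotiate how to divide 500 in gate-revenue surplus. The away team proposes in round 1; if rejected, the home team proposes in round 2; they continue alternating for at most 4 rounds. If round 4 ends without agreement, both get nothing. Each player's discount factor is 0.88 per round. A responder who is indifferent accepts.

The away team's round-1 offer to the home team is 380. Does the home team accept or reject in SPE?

Round 4 (the home team proposes): rejection yields 0 for the away team; the home team offers 0 and keeps 500.
Round 3 (the away team proposes): the home team can get 500 next round, worth 0.88 × 500 = 440 now, so the away team offers 440, keeping 60.
Round 2 (the home team proposes): the away team can get 60 next round, worth 0.88 × 60 = 52.8 now. The home team offers 52.8 and keeps 500 − 52.8 = 447.2.
So by rejecting in round 1, the home team gets 447.2 next round, worth 0.88 × 447.2 = 393.536 now.
Offer 380 < 393.536, so the home team rejects.

Reject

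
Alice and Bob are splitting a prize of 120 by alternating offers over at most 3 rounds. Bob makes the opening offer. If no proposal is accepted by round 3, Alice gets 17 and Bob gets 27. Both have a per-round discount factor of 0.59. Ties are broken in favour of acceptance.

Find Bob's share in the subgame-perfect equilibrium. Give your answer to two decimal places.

85.05

Round 3 (Bob proposes): Alice gets 17 if talks fail, so Bob offers 17 and keeps 103.
Round 2 (Alice proposes): Bob can get 103 next round, worth 0.59 × 103 = 60.77 now; Alice offers that and keeps 59.23.
Round 1 (Bob proposes): Alice can get 59.23 next round, worth 0.59 × 59.23 = 34.9457 now; Bob offers that and keeps 85.0543.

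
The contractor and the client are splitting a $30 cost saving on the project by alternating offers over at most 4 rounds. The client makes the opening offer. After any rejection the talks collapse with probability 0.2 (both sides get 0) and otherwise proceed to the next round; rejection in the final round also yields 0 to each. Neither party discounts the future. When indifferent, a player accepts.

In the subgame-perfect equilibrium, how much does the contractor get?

Round 4 (the contractor proposes): rejection yields 0 for the client; the contractor offers 0 and keeps 30.
Round 3 (the client proposes): rejecting gives the contractor an expected 0.8 × 30 = 24; the client offers that and keeps 6.
Round 2 (the contractor proposes): rejecting gives the client an expected 0.8 × 6 = 4.8; the contractor offers that and keeps 25.2.
Round 1 (the client proposes): rejecting gives the contractor an expected 0.8 × 25.2 = 20.16, so the client offers 20.16, keeping 9.84.

20.16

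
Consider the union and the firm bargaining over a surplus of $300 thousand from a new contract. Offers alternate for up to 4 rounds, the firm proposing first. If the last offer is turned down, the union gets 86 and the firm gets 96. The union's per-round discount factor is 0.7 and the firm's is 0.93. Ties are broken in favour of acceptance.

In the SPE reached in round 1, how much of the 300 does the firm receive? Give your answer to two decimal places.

Round 4 (the union proposes): the firm gets 96 if talks fail, so the union offers 96 and keeps 204.
Round 3 (the firm proposes): the union can get 204 next round, worth 0.7 × 204 = 142.8 now. The firm offers 142.8 and keeps 300 − 142.8 = 157.2.
Round 2 (the union proposes): the firm can get 157.2 next round, worth 0.93 × 157.2 = 146.196 now, so the union offers 146.196, keeping 153.804.
Round 1 (the firm proposes): the union can get 153.804 next round, worth 0.7 × 153.804 = 107.6628 now; the firm offers that and keeps 192.3372.

192.34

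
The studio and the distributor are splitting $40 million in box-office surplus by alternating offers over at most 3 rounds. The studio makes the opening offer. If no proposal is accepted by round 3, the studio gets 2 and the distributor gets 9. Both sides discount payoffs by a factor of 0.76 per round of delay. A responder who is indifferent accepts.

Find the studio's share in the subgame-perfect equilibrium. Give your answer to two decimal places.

Round 3 (the studio proposes): the distributor gets 9 if talks fail, so the studio offers 9 and keeps 31.
Round 2 (the distributor proposes): the studio can get 31 next round, worth 0.76 × 31 = 23.56 now, so the distributor offers 23.56, keeping 16.44.
Round 1 (the studio proposes): the distributor can get 16.44 next round, worth 0.76 × 16.44 = 12.4944 now, so the studio offers 12.4944, keeping 27.5056.

27.51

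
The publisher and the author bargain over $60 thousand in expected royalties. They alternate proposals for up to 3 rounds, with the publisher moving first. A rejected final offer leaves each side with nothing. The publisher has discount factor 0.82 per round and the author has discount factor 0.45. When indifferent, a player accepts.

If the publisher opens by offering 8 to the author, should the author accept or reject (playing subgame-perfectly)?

Accept

Round 3 (the publisher proposes): rejection yields 0 for the author; the publisher offers 0 and keeps 60.
Round 2 (the author proposes): the publisher can get 60 next round, worth 0.82 × 60 = 49.2 now. The author offers 49.2 and keeps 60 − 49.2 = 10.8.
So by rejecting in round 1, the author gets 10.8 next round, worth 0.45 × 10.8 = 4.86 now.
Offer 8 ≥ 4.86, so the author accepts.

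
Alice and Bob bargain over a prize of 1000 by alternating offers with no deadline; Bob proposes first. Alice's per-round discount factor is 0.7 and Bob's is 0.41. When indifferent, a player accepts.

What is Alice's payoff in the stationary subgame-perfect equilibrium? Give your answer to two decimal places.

579.24

When Bob proposes, Alice accepts any offer worth at least 0.7 times what Alice would get by proposing next round; and vice versa.
This gives x = 1000 − 0.7y and y = 1000 − 0.41x, where x and y are each side's share when it proposes.
Hence (1 − 0.7·0.41)x = 1000(1 − 0.7), i.e. 0.713·x = 300.
x ≈ 420.7574; Alice's share is 1000 − x ≈ 579.2426.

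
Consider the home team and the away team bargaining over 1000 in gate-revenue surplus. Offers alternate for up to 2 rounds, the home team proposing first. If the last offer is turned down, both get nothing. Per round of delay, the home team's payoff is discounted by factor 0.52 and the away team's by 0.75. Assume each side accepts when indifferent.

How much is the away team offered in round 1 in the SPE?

Round 2 (the away team proposes): rejection yields 0 for the home team; the away team offers 0 and keeps 1000.
Round 1 (the home team proposes): the away team can get 1000 next round, worth 0.75 × 1000 = 750 now. The home team offers 750 and keeps 1000 − 750 = 250.

750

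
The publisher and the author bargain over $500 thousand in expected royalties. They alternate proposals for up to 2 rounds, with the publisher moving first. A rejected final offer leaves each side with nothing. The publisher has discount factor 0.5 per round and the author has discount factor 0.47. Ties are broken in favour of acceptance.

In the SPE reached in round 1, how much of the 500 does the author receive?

Round 2 (the author proposes): rejection yields 0 for the publisher; the author offers 0 and keeps 500.
Round 1 (the publisher proposes): the author can get 500 next round, worth 0.47 × 500 = 235 now, so the publisher offers 235, keeping 265.

235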